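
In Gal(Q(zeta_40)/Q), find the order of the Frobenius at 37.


The Frobenius at p in Gal(Q(zeta_n)/Q) = (Z/nZ)* is the class of p, so its order is ord_40(37), the smallest k >= 1 with 37^k = 1 mod 40.
n = 40 = 2^3 * 5, phi(40) = 16; the order divides phi(n).
Divisors of 16: 1, 2, 4, 8, 16
Repeated squaring mod 40: 37^1 = 37, 37^2 = 9, 37^4 = 1, 37^8 = 1, 37^16 = 1
Test divisors in increasing order:
  k=1: 37^1 = 37 mod 40
  k=2: 37^2 = 9 mod 40
  k=4: 37^4 = 1 mod 40  <- first divisor giving 1
Order = 4

4


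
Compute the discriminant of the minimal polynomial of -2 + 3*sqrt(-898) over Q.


The element -2 + 3*sqrt(-898) has minimal polynomial:
x^2 + 4*x + 8086
Discriminant = (4)^2 - 4*(8086)
= 16 - 32344
= -32328

-32328


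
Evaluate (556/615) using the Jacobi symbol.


Compute (556/615) via quadratic reciprocity:
  pull out 2: (2/615) = +1  (since 615 mod 8 = 7)
  pull out 2: (2/615) = +1  (since 615 mod 8 = 7)
  reciprocity: (139/615) -> -(615/139)
  reduce: (59/139)
  reciprocity: (59/139) -> -(139/59)
  reduce: (21/59)
  reciprocity: (21/59) -> +(59/21)
  reduce: (17/21)
  reciprocity: (17/21) -> +(21/17)
  reduce: (4/17)
  pull out 2: (2/17) = +1  (since 17 mod 8 = 1)
  pull out 2: (2/17) = +1  (since 17 mod 8 = 1)
  (1/17) = 1
Product of signs = 1

1


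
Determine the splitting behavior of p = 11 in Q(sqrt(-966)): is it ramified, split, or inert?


K = Q(sqrt(-966)). Since d mod 4 = 2, disc(K) = -3864.
Check p | disc: -3864 mod 11 = 8.
p does not divide disc. Compute Legendre symbol (d/p):
2^((11-1)/2) mod 11 = -1
(d/p) = -1, so p is inert: (p) stays prime with e=1, f=2, g=1.
Therefore p is inert.

inert


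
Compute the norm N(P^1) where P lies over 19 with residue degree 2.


N(P^a) = p^(a*f)
= 19^(1*2)
= 19^2
= 361

361


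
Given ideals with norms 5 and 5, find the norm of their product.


N(IJ) = N(I) * N(J)
= 5 * 5
= 25

25


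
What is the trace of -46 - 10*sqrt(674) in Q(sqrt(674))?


Tr(a + b*sqrt(d)) = (a + b*sqrt(d)) + (a - b*sqrt(d)) = 2a
= 2 * (-46)
= -92

-92


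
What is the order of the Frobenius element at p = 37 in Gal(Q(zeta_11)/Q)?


The Frobenius at p in Gal(Q(zeta_n)/Q) = (Z/nZ)* is the class of p, so its order is ord_11(37), the smallest k >= 1 with 37^k = 1 mod 11.
n = 11 = 11, phi(11) = 10; the order divides phi(n).
Divisors of 10: 1, 2, 5, 10
Repeated squaring mod 11: 37^1 = 4, 37^2 = 5, 37^4 = 3, 37^8 = 9
Test divisors in increasing order:
  k=1: 37^1 = 4 mod 11
  k=2: 37^2 = 5 mod 11
  k=5: 37^5 = 3 * 4 = 1 mod 11  <- first divisor giving 1
Order = 5

5


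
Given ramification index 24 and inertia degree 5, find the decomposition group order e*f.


|D_P| = e * f
= 24 * 5
= 120

120


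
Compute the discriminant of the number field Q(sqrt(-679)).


For K = Q(sqrt(d)) with d squarefree: disc(K) = d if d = 1 mod 4, and disc(K) = 4d if d = 2 or 3 mod 4.
Here d = -679, and d mod 4 = 1.
d = 1 mod 4 (O_K = Z[(1+sqrt(d))/2]), so disc(K) = d = -679

-679


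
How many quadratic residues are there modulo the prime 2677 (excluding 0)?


For prime p, the number of non-zero quadratic residues is (p-1)/2.
= (2677-1)/2
= 1338

1338


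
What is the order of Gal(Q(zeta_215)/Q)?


|Gal(Q(zeta_215)/Q)| = phi(215)
= 168

168


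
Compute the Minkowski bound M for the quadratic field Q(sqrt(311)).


d = 311, d mod 4 = 3, so disc(K) = 4d = 1244; |disc(K)| = 1244
Real quadratic field, so n = 2, s = r2 = 0, r1 = 2
M = (n!/n^n) * (4/pi)^s * sqrt(|disc(K)|) = (2!/2^2) * (4/pi)^0 * sqrt(1244)
= 0.5 * 1.000000 * 35.270384
= 17.6352

17.6352


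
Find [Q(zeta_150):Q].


The degree equals Euler's totient phi(150).
150 = 2 * 3 * 5^2
phi(150) = 40

40


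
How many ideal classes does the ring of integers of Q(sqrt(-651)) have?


K = Q(sqrt(-651)). d mod 4 = 1, so D = disc(K) = d = -651
h(K) equals the number of primitive reduced positive-definite forms (a, b, c) = a*x^2 + b*x*y + c*y^2 with b^2 - 4ac = D,
where reduced means |b| <= a <= c, with b >= 0 whenever |b| = a or a = c, and primitive means gcd(a, b, c) = 1.
Reduced forces 3a^2 <= |D| = 651, so 1 <= a <= 14; b must have the parity of D, and c = (b^2 - D)/(4a) must be an integer >= a.
Enumerate a = 1..14, b in [-a, a]:
  a=1: (1, 1, 163)  [1]
  a=2: none
  a=3: (3, 3, 55)  [1]
  a=4: none
  a=5: (5, -3, 33), (5, 3, 33)  [2]
  a=6: none
  a=7: (7, 7, 25)  [1]
  a=8..10: none
  a=11: (11, -3, 15), (11, 3, 15)  [2]
  a=12: none
  a=13: (13, 5, 13)  [1]
  a=14: none
Total reduced forms: 1 + 1 + 2 + 1 + 2 + 1 = 8
h = 8

8


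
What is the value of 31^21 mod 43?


p = 43 is prime and the exponent is (p-1)/2 = 21, so by Euler's criterion 31^21 = (31/43) = +1 or -1 mod 43.
Compute by square-and-multiply:
  21 = 16 + 4 + 1 (binary 10101)
  Repeated squaring mod 43: 31^1 = 31, 31^2 = 15, 31^4 = 10, 31^8 = 14, 31^16 = 24
  31^21 = 31^16 * 31^4 * 31^1 = 24 * 10 * 31 mod 43
    24 * 10 = 240 = 25 mod 43
    25 * 31 = 775 = 1 mod 43
  31^21 = 1 mod 43
Result 1: 31 is a quadratic residue mod 43.
31^21 mod 43 = 1

1


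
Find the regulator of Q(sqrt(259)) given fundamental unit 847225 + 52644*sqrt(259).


epsilon = 847225 + 52644*sqrt(259)
= 1.6944e+06
R = ln(1.6944e+06)
= 14.3429

14.3429


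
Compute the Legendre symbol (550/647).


p = 647 is prime, so compute (550/647) with the reciprocity algorithm (Jacobi-symbol steps: pull out 2s via (2/n), flip via reciprocity, reduce):
  pull out 2: (2/647) = +1  (since 647 mod 8 = 7)
  reciprocity: (275/647) -> -(647/275)
  reduce: (97/275)
  reciprocity: (97/275) -> +(275/97)
  reduce: (81/97)
  reciprocity: (81/97) -> +(97/81)
  reduce: (16/81)
  pull out 2: (2/81) = +1  (since 81 mod 8 = 1)
  pull out 2: (2/81) = +1  (since 81 mod 8 = 1)
  pull out 2: (2/81) = +1  (since 81 mod 8 = 1)
  pull out 2: (2/81) = +1  (since 81 mod 8 = 1)
  (1/81) = 1
Product of signs = -1
(550/647) = -1

-1


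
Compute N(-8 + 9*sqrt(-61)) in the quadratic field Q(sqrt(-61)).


N(a + b*sqrt(d)) = a^2 - d*b^2
= (-8)^2 - (-61)*(9)^2
= 64 + 4941
= 5005

5005


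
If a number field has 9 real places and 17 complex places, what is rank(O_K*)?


By Dirichlet's unit theorem:
rank = r1 + r2 - 1
= 9 + 17 - 1
= 25

25


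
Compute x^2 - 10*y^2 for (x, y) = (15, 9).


x^2 - d*y^2
= 15^2 - 10*9^2
= 225 - 810
= -585

-585


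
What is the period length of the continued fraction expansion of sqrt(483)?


Run the CF algorithm for sqrt(483).
a_0 = floor(sqrt(483)) = 21; set m_0=0, q_0=1.
Recurrence: m' = q*a - m,  q' = (d - m'^2)/q,  a' = floor((a_0 + m')/q').
  step 1: m=21, q=42, a=1
  step 2: m=21, q=1, a=42
a_2 = 2*a_0 = 42, so the period closes here.
sqrt(483) = [21; 1, 42]
Period length = 2

2


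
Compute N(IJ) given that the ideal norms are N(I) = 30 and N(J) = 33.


N(IJ) = N(I) * N(J)
= 30 * 33
= 990

990


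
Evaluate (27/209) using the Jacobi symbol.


Compute (27/209) via quadratic reciprocity:
  reciprocity: (27/209) -> +(209/27)
  reduce: (20/27)
  pull out 2: (2/27) = -1  (since 27 mod 8 = 3)
  pull out 2: (2/27) = -1  (since 27 mod 8 = 3)
  reciprocity: (5/27) -> +(27/5)
  reduce: (2/5)
  pull out 2: (2/5) = -1  (since 5 mod 8 = 5)
  (1/5) = 1
Product of signs = -1

-1


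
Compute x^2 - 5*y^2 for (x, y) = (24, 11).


x^2 - d*y^2
= 24^2 - 5*11^2
= 576 - 605
= -29

-29


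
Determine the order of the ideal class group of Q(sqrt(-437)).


K = Q(sqrt(-437)). d mod 4 = 3, so D = disc(K) = 4d = -1748
h(K) equals the number of primitive reduced positive-definite forms (a, b, c) = a*x^2 + b*x*y + c*y^2 with b^2 - 4ac = D,
where reduced means |b| <= a <= c, with b >= 0 whenever |b| = a or a = c, and primitive means gcd(a, b, c) = 1.
Reduced forces 3a^2 <= |D| = 1748, so 1 <= a <= 24; b must have the parity of D, and c = (b^2 - D)/(4a) must be an integer >= a.
Enumerate a = 1..24, b in [-a, a]:
  a=1: (1, 0, 437)  [1]
  a=2: (2, 2, 219)  [1]
  a=3: (3, -2, 146), (3, 2, 146)  [2]
  a=4..5: none
  a=6: (6, -2, 73), (6, 2, 73)  [2]
  a=7: (7, -4, 63), (7, 4, 63)  [2]
  a=8: none
  a=9: (9, -4, 49), (9, 4, 49)  [2]
  a=10: none
  a=11: (11, -10, 42), (11, 10, 42)  [2]
  a=12..13: none
  a=14: (14, -10, 33), (14, 10, 33)  [2]
  a=15..17: none
  a=18: (18, -14, 27), (18, 14, 27)  [2]
  a=19: (19, 0, 23)  [1]
  a=20: none
  a=21: (21, -10, 22), (21, 4, 21), (21, 10, 22)  [3]
  a=22..24: none
Total reduced forms: 1 + 1 + 2 + 2 + 2 + 2 + 2 + 2 + 2 + 1 + 3 = 20
h = 20

20


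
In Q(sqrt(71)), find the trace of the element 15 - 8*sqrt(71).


Tr(a + b*sqrt(d)) = (a + b*sqrt(d)) + (a - b*sqrt(d)) = 2a
= 2 * (15)
= 30

30


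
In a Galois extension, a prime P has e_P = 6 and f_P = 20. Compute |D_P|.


|D_P| = e * f
= 6 * 20
= 120

120


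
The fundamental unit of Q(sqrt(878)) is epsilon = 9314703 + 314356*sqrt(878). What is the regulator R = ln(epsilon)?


epsilon = 9314703 + 314356*sqrt(878)
= 1.8629e+07
R = ln(1.8629e+07)
= 16.7403

16.7403


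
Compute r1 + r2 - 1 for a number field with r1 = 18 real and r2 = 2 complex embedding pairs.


By Dirichlet's unit theorem:
rank = r1 + r2 - 1
= 18 + 2 - 1
= 19

19


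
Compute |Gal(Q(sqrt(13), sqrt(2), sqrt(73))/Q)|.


The 3 square roots of distinct primes are multiplicatively independent over Q,
so [K:Q] = 2^3 and Gal(K/Q) is isomorphic to (Z/2Z)^3.
|Gal| = 2^3 = 8

8


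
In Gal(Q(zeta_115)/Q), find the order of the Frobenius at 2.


The Frobenius at p in Gal(Q(zeta_n)/Q) = (Z/nZ)* is the class of p, so its order is ord_115(2), the smallest k >= 1 with 2^k = 1 mod 115.
n = 115 = 5 * 23, phi(115) = 88; the order divides phi(n).
Divisors of 88: 1, 2, 4, 8, 11, 22, 44, 88
Repeated squaring mod 115: 2^1 = 2, 2^2 = 4, 2^4 = 16, 2^8 = 26, 2^16 = 101, 2^32 = 81, 2^64 = 6
Test divisors in increasing order:
  k=1: 2^1 = 2 mod 115
  k=2: 2^2 = 4 mod 115
  k=4: 2^4 = 16 mod 115
  k=8: 2^8 = 26 mod 115
  k=11: 2^11 = 26 * 4 * 2 = 93 mod 115
  k=22: 2^22 = 101 * 16 * 4 = 24 mod 115
  k=44: 2^44 = 81 * 26 * 16 = 1 mod 115  <- first divisor giving 1
Order = 44

44


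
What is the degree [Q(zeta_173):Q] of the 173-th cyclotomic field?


The degree equals Euler's totient phi(173).
173 = 173
phi(173) = 172

172


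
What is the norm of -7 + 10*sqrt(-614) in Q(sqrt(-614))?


N(a + b*sqrt(d)) = a^2 - d*b^2
= (-7)^2 - (-614)*(10)^2
= 49 + 61400
= 61449

61449


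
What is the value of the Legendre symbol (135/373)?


p = 373 is prime, so compute (135/373) with the reciprocity algorithm (Jacobi-symbol steps: pull out 2s via (2/n), flip via reciprocity, reduce):
  reciprocity: (135/373) -> +(373/135)
  reduce: (103/135)
  reciprocity: (103/135) -> -(135/103)
  reduce: (32/103)
  pull out 2: (2/103) = +1  (since 103 mod 8 = 7)
  pull out 2: (2/103) = +1  (since 103 mod 8 = 7)
  pull out 2: (2/103) = +1  (since 103 mod 8 = 7)
  pull out 2: (2/103) = +1  (since 103 mod 8 = 7)
  pull out 2: (2/103) = +1  (since 103 mod 8 = 7)
  (1/103) = 1
Product of signs = -1
(135/373) = -1

-1


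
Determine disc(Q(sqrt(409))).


For K = Q(sqrt(d)) with d squarefree: disc(K) = d if d = 1 mod 4, and disc(K) = 4d if d = 2 or 3 mod 4.
Here d = 409, and d mod 4 = 1.
d = 1 mod 4 (O_K = Z[(1+sqrt(d))/2]), so disc(K) = d = 409

409


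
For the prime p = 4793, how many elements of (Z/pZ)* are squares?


For prime p, the number of non-zero quadratic residues is (p-1)/2.
= (4793-1)/2
= 2396

2396


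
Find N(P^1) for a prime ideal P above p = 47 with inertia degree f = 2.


N(P^a) = p^(a*f)
= 47^(1*2)
= 47^2
= 2209

2209


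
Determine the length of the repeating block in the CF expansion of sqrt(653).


Run the CF algorithm for sqrt(653).
a_0 = floor(sqrt(653)) = 25; set m_0=0, q_0=1.
Recurrence: m' = q*a - m,  q' = (d - m'^2)/q,  a' = floor((a_0 + m')/q').
  step 1: m=25, q=28, a=1
  step 2: m=3, q=23, a=1
  step 3: m=20, q=11, a=4
  step 4: m=24, q=7, a=7
  step 5: m=25, q=4, a=12
  step 6: m=23, q=31, a=1
  step 7: m=8, q=19, a=1
  step 8: m=11, q=28, a=1
  step 9: m=17, q=13, a=3
  step 10: m=22, q=13, a=3
  step 11: m=17, q=28, a=1
  step 12: m=11, q=19, a=1
  step 13: m=8, q=31, a=1
  step 14: m=23, q=4, a=12
  step 15: m=25, q=7, a=7
  step 16: m=24, q=11, a=4
  step 17: m=20, q=23, a=1
  step 18: m=3, q=28, a=1
  step 19: m=25, q=1, a=50
a_19 = 2*a_0 = 50, so the period closes here.
sqrt(653) = [25; 1, 1, 4, 7, 12, 1, 1, 1, 3, 3, 1, 1, 1, 12, 7, 4, 1, 1, 50]
Period length = 19

19


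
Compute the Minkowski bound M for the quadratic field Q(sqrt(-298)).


d = -298, d mod 4 = 2, so disc(K) = 4d = -1192; |disc(K)| = 1192
Imaginary quadratic field, so n = 2, s = r2 = 1, r1 = 0
M = (n!/n^n) * (4/pi)^s * sqrt(|disc(K)|) = (2!/2^2) * (4/pi)^1 * sqrt(1192)
= 0.5 * 1.273240 * 34.525353
= 21.9795

21.9795


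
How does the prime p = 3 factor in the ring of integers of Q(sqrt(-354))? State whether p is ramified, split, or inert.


K = Q(sqrt(-354)). Since d mod 4 = 2, disc(K) = -1416.
Check p | disc: -1416 mod 3 = 0.
p divides disc, so p ramifies: (p) = P^2 with e=2, f=1, g=1.
Therefore p is ramified.

ramified


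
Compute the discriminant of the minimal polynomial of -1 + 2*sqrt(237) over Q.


The element -1 + 2*sqrt(237) has minimal polynomial:
x^2 + 2*x - 947
Discriminant = (2)^2 - 4*(-947)
= 4 + 3788
= 3792

3792


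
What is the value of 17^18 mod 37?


p = 37 is prime and the exponent is (p-1)/2 = 18, so by Euler's criterion 17^18 = (17/37) = +1 or -1 mod 37.
Compute by square-and-multiply:
  18 = 16 + 2 (binary 10010)
  Repeated squaring mod 37: 17^1 = 17, 17^2 = 30, 17^4 = 12, 17^8 = 33, 17^16 = 16
  17^18 = 17^16 * 17^2 = 16 * 30 mod 37
    16 * 30 = 480 = 36 mod 37
  17^18 = 36 mod 37
Result 36 = p - 1 = -1 mod 37: 17 is a quadratic non-residue mod 37. As a residue in [0, p-1] the value is 36.
17^18 mod 37 = 36

36


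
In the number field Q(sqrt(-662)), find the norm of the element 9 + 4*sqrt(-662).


N(a + b*sqrt(d)) = a^2 - d*b^2
= (9)^2 - (-662)*(4)^2
= 81 + 10592
= 10673

10673


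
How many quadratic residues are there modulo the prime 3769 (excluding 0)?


For prime p, the number of non-zero quadratic residues is (p-1)/2.
= (3769-1)/2
= 1884

1884


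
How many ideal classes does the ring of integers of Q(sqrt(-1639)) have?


K = Q(sqrt(-1639)). d mod 4 = 1, so D = disc(K) = d = -1639
h(K) equals the number of primitive reduced positive-definite forms (a, b, c) = a*x^2 + b*x*y + c*y^2 with b^2 - 4ac = D,
where reduced means |b| <= a <= c, with b >= 0 whenever |b| = a or a = c, and primitive means gcd(a, b, c) = 1.
Reduced forces 3a^2 <= |D| = 1639, so 1 <= a <= 23; b must have the parity of D, and c = (b^2 - D)/(4a) must be an integer >= a.
Enumerate a = 1..23, b in [-a, a]:
  a=1: (1, 1, 410)  [1]
  a=2: (2, -1, 205), (2, 1, 205)  [2]
  a=3: none
  a=4: (4, -3, 103), (4, 3, 103)  [2]
  a=5: (5, -1, 82), (5, 1, 82)  [2]
  a=6..7: none
  a=8: (8, -5, 52), (8, 5, 52)  [2]
  a=9: none
  a=10: (10, -9, 43), (10, -1, 41), (10, 1, 41), (10, 9, 43)  [4]
  a=11: (11, 11, 40)  [1]
  a=12: none
  a=13: (13, -5, 32), (13, 5, 32)  [2]
  a=14..15: none
  a=16: (16, -5, 26), (16, 5, 26)  [2]
  a=17..19: none
  a=20: (20, -19, 25), (20, -11, 22), (20, 11, 22), (20, 19, 25)  [4]
  a=21..23: none
Total reduced forms: 1 + 2 + 2 + 2 + 2 + 4 + 1 + 2 + 2 + 4 = 22
h = 22

22


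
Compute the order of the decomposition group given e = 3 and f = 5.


|D_P| = e * f
= 3 * 5
= 15

15


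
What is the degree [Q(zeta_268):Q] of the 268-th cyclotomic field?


The degree equals Euler's totient phi(268).
268 = 2^2 * 67
phi(268) = 132

132


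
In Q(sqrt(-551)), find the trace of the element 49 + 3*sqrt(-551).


Tr(a + b*sqrt(d)) = (a + b*sqrt(d)) + (a - b*sqrt(d)) = 2a
= 2 * (49)
= 98

98


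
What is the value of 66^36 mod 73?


p = 73 is prime and the exponent is (p-1)/2 = 36, so by Euler's criterion 66^36 = (66/73) = +1 or -1 mod 73.
Compute by square-and-multiply:
  36 = 32 + 4 (binary 100100)
  Repeated squaring mod 73: 66^1 = 66, 66^2 = 49, 66^4 = 65, 66^8 = 64, 66^16 = 8, 66^32 = 64
  66^36 = 66^32 * 66^4 = 64 * 65 mod 73
    64 * 65 = 4160 = 72 mod 73
  66^36 = 72 mod 73
Result 72 = p - 1 = -1 mod 73: 66 is a quadratic non-residue mod 73. As a residue in [0, p-1] the value is 72.
66^36 mod 73 = 72

72


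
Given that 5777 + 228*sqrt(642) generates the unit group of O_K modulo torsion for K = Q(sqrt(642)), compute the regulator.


epsilon = 5777 + 228*sqrt(642)
= 11553.9999
R = ln(11553.9999)
= 9.3548

9.3548


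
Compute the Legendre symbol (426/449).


p = 449 is prime, so compute (426/449) with the reciprocity algorithm (Jacobi-symbol steps: pull out 2s via (2/n), flip via reciprocity, reduce):
  pull out 2: (2/449) = +1  (since 449 mod 8 = 1)
  reciprocity: (213/449) -> +(449/213)
  reduce: (23/213)
  reciprocity: (23/213) -> +(213/23)
  reduce: (6/23)
  pull out 2: (2/23) = +1  (since 23 mod 8 = 7)
  reciprocity: (3/23) -> -(23/3)
  reduce: (2/3)
  pull out 2: (2/3) = -1  (since 3 mod 8 = 3)
  (1/3) = 1
Product of signs = 1
(426/449) = 1

1


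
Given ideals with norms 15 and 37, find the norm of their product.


N(IJ) = N(I) * N(J)
= 15 * 37
= 555

555


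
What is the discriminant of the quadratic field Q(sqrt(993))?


For K = Q(sqrt(d)) with d squarefree: disc(K) = d if d = 1 mod 4, and disc(K) = 4d if d = 2 or 3 mod 4.
Here d = 993, and d mod 4 = 1.
d = 1 mod 4 (O_K = Z[(1+sqrt(d))/2]), so disc(K) = d = 993

993


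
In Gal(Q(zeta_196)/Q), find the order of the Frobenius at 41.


The Frobenius at p in Gal(Q(zeta_n)/Q) = (Z/nZ)* is the class of p, so its order is ord_196(41), the smallest k >= 1 with 41^k = 1 mod 196.
n = 196 = 2^2 * 7^2, phi(196) = 84; the order divides phi(n).
Divisors of 84: 1, 2, 3, 4, 6, 7, 12, 14, 21, 28, 42, 84
Repeated squaring mod 196: 41^1 = 41, 41^2 = 113, 41^4 = 29, 41^8 = 57, 41^16 = 113, 41^32 = 29, 41^64 = 57
Test divisors in increasing order:
  k=1: 41^1 = 41 mod 196
  k=2: 41^2 = 113 mod 196
  k=3: 41^3 = 113 * 41 = 125 mod 196
  k=4: 41^4 = 29 mod 196
  k=6: 41^6 = 29 * 113 = 141 mod 196
  k=7: 41^7 = 29 * 113 * 41 = 97 mod 196
  k=12: 41^12 = 57 * 29 = 85 mod 196
  k=14: 41^14 = 57 * 29 * 113 = 1 mod 196  <- first divisor giving 1
Order = 14

14


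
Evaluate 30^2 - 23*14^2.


x^2 - d*y^2
= 30^2 - 23*14^2
= 900 - 4508
= -3608

-3608


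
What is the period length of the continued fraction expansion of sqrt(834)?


Run the CF algorithm for sqrt(834).
a_0 = floor(sqrt(834)) = 28; set m_0=0, q_0=1.
Recurrence: m' = q*a - m,  q' = (d - m'^2)/q,  a' = floor((a_0 + m')/q').
  step 1: m=28, q=50, a=1
  step 2: m=22, q=7, a=7
  step 3: m=27, q=15, a=3
  step 4: m=18, q=34, a=1
  step 5: m=16, q=17, a=2
  step 6: m=18, q=30, a=1
  step 7: m=12, q=23, a=1
  step 8: m=11, q=31, a=1
  step 9: m=20, q=14, a=3
  step 10: m=22, q=25, a=2
  step 11: m=28, q=2, a=28
  step 12: m=28, q=25, a=2
  step 13: m=22, q=14, a=3
  step 14: m=20, q=31, a=1
  step 15: m=11, q=23, a=1
  step 16: m=12, q=30, a=1
  step 17: m=18, q=17, a=2
  step 18: m=16, q=34, a=1
  step 19: m=18, q=15, a=3
  step 20: m=27, q=7, a=7
  step 21: m=22, q=50, a=1
  step 22: m=28, q=1, a=56
a_22 = 2*a_0 = 56, so the period closes here.
sqrt(834) = [28; 1, 7, 3, 1, 2, 1, 1, 1, 3, 2, 28, 2, 3, 1, 1, 1, 2, 1, 3, 7, 1, 56]
Period length = 22

22


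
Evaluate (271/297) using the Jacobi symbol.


Compute (271/297) via quadratic reciprocity:
  reciprocity: (271/297) -> +(297/271)
  reduce: (26/271)
  pull out 2: (2/271) = +1  (since 271 mod 8 = 7)
  reciprocity: (13/271) -> +(271/13)
  reduce: (11/13)
  reciprocity: (11/13) -> +(13/11)
  reduce: (2/11)
  pull out 2: (2/11) = -1  (since 11 mod 8 = 3)
  (1/11) = 1
Product of signs = -1

-1


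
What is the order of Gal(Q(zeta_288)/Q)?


|Gal(Q(zeta_288)/Q)| = phi(288)
= 96

96


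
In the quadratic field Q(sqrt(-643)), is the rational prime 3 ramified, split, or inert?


K = Q(sqrt(-643)). Since d mod 4 = 1, disc(K) = -643.
Check p | disc: -643 mod 3 = 2.
p does not divide disc. Compute Legendre symbol (d/p):
2^((3-1)/2) mod 3 = -1
(d/p) = -1, so p is inert: (p) stays prime with e=1, f=2, g=1.
Therefore p is inert.

inert


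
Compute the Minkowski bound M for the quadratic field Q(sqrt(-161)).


d = -161, d mod 4 = 3, so disc(K) = 4d = -644; |disc(K)| = 644
Imaginary quadratic field, so n = 2, s = r2 = 1, r1 = 0
M = (n!/n^n) * (4/pi)^s * sqrt(|disc(K)|) = (2!/2^2) * (4/pi)^1 * sqrt(644)
= 0.5 * 1.273240 * 25.377155
= 16.1556

16.1556


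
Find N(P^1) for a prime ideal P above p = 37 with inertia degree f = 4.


N(P^a) = p^(a*f)
= 37^(1*4)
= 37^4
= 1874161

1874161


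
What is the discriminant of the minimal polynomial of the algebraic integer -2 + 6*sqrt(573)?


The element -2 + 6*sqrt(573) has minimal polynomial:
x^2 + 4*x - 20624
Discriminant = (4)^2 - 4*(-20624)
= 16 + 82496
= 82512

82512


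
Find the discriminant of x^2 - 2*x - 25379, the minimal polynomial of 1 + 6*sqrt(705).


The element 1 + 6*sqrt(705) has minimal polynomial:
x^2 - 2*x - 25379
Discriminant = (-2)^2 - 4*(-25379)
= 4 + 101516
= 101520

101520


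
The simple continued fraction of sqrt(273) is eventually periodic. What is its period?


Run the CF algorithm for sqrt(273).
a_0 = floor(sqrt(273)) = 16; set m_0=0, q_0=1.
Recurrence: m' = q*a - m,  q' = (d - m'^2)/q,  a' = floor((a_0 + m')/q').
  step 1: m=16, q=17, a=1
  step 2: m=1, q=16, a=1
  step 3: m=15, q=3, a=10
  step 4: m=15, q=16, a=1
  step 5: m=1, q=17, a=1
  step 6: m=16, q=1, a=32
a_6 = 2*a_0 = 32, so the period closes here.
sqrt(273) = [16; 1, 1, 10, 1, 1, 32]
Period length = 6

6


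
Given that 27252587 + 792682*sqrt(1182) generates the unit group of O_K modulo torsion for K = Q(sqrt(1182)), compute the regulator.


epsilon = 27252587 + 792682*sqrt(1182)
= 5.4505e+07
R = ln(5.4505e+07)
= 17.8138

17.8138


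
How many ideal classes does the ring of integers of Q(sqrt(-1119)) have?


K = Q(sqrt(-1119)). d mod 4 = 1, so D = disc(K) = d = -1119
h(K) equals the number of primitive reduced positive-definite forms (a, b, c) = a*x^2 + b*x*y + c*y^2 with b^2 - 4ac = D,
where reduced means |b| <= a <= c, with b >= 0 whenever |b| = a or a = c, and primitive means gcd(a, b, c) = 1.
Reduced forces 3a^2 <= |D| = 1119, so 1 <= a <= 19; b must have the parity of D, and c = (b^2 - D)/(4a) must be an integer >= a.
Enumerate a = 1..19, b in [-a, a]:
  a=1: (1, 1, 280)  [1]
  a=2: (2, -1, 140), (2, 1, 140)  [2]
  a=3: (3, 3, 94)  [1]
  a=4: (4, -1, 70), (4, 1, 70)  [2]
  a=5: (5, -1, 56), (5, 1, 56)  [2]
  a=6: (6, -3, 47), (6, 3, 47)  [2]
  a=7: (7, -1, 40), (7, 1, 40)  [2]
  a=8: (8, -1, 35), (8, 1, 35)  [2]
  a=9: none
  a=10: (10, -9, 30), (10, -1, 28), (10, 1, 28), (10, 9, 30)  [4]
  a=11: (11, -5, 26), (11, 5, 26)  [2]
  a=12: (12, -9, 25), (12, 9, 25)  [2]
  a=13: (13, -5, 22), (13, 5, 22)  [2]
  a=14: (14, -13, 23), (14, -1, 20), (14, 1, 20), (14, 13, 23)  [4]
  a=15: (15, -9, 20), (15, 9, 20)  [2]
  a=16: (16, -15, 21), (16, 15, 21)  [2]
  a=17..19: none
Total reduced forms: 1 + 2 + 1 + 2 + 2 + 2 + 2 + 2 + 4 + 2 + 2 + 2 + 4 + 2 + 2 = 32
h = 32

32


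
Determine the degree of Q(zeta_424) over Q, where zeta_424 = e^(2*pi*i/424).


The degree equals Euler's totient phi(424).
424 = 2^3 * 53
phi(424) = 208

208


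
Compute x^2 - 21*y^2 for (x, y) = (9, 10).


x^2 - d*y^2
= 9^2 - 21*10^2
= 81 - 2100
= -2019

-2019


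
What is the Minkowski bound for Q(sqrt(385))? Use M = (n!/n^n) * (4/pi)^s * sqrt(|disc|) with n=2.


d = 385, d mod 4 = 1, so disc(K) = d = 385; |disc(K)| = 385
Real quadratic field, so n = 2, s = r2 = 0, r1 = 2
M = (n!/n^n) * (4/pi)^s * sqrt(|disc(K)|) = (2!/2^2) * (4/pi)^0 * sqrt(385)
= 0.5 * 1.000000 * 19.621417
= 9.8107

9.8107


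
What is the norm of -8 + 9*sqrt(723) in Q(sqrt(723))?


N(a + b*sqrt(d)) = a^2 - d*b^2
= (-8)^2 - (723)*(9)^2
= 64 - 58563
= -58499

-58499


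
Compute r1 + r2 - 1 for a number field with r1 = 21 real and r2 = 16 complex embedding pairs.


By Dirichlet's unit theorem:
rank = r1 + r2 - 1
= 21 + 16 - 1
= 36

36


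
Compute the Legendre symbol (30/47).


p = 47 is prime, so compute (30/47) with the reciprocity algorithm (Jacobi-symbol steps: pull out 2s via (2/n), flip via reciprocity, reduce):
  pull out 2: (2/47) = +1  (since 47 mod 8 = 7)
  reciprocity: (15/47) -> -(47/15)
  reduce: (2/15)
  pull out 2: (2/15) = +1  (since 15 mod 8 = 7)
  (1/15) = 1
Product of signs = -1
(30/47) = -1

-1


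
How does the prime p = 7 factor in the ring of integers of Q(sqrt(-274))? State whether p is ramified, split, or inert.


K = Q(sqrt(-274)). Since d mod 4 = 2, disc(K) = -1096.
Check p | disc: -1096 mod 7 = 3.
p does not divide disc. Compute Legendre symbol (d/p):
6^((7-1)/2) mod 7 = -1
(d/p) = -1, so p is inert: (p) stays prime with e=1, f=2, g=1.
Therefore p is inert.

inert


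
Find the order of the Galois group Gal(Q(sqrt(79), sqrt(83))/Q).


The 2 square roots of distinct primes are multiplicatively independent over Q,
so [K:Q] = 2^2 and Gal(K/Q) is isomorphic to (Z/2Z)^2.
|Gal| = 2^2 = 4

4


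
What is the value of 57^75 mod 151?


p = 151 is prime and the exponent is (p-1)/2 = 75, so by Euler's criterion 57^75 = (57/151) = +1 or -1 mod 151.
Compute by square-and-multiply:
  75 = 64 + 8 + 2 + 1 (binary 1001011)
  Repeated squaring mod 151: 57^1 = 57, 57^2 = 78, 57^4 = 44, 57^8 = 124, 57^16 = 125, 57^32 = 72, 57^64 = 50
  57^75 = 57^64 * 57^8 * 57^2 * 57^1 = 50 * 124 * 78 * 57 mod 151
    50 * 124 = 6200 = 9 mod 151
    9 * 78 = 702 = 98 mod 151
    98 * 57 = 5586 = 150 mod 151
  57^75 = 150 mod 151
Result 150 = p - 1 = -1 mod 151: 57 is a quadratic non-residue mod 151. As a residue in [0, p-1] the value is 150.
57^75 mod 151 = 150

150


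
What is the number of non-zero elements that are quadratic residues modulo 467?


For prime p, the number of non-zero quadratic residues is (p-1)/2.
= (467-1)/2
= 233

233


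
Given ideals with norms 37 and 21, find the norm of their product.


N(IJ) = N(I) * N(J)
= 37 * 21
= 777

777


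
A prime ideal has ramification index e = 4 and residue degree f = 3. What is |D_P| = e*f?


|D_P| = e * f
= 4 * 3
= 12

12


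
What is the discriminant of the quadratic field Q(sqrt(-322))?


For K = Q(sqrt(d)) with d squarefree: disc(K) = d if d = 1 mod 4, and disc(K) = 4d if d = 2 or 3 mod 4.
Here d = -322, and d mod 4 = 2.
d = 2 mod 4, not 1 (O_K = Z[sqrt(d)]), so disc(K) = 4d = 4 * (-322) = -1288

-1288


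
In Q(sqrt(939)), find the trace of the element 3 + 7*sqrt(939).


Tr(a + b*sqrt(d)) = (a + b*sqrt(d)) + (a - b*sqrt(d)) = 2a
= 2 * (3)
= 6

6


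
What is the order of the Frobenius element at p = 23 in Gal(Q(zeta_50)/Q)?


The Frobenius at p in Gal(Q(zeta_n)/Q) = (Z/nZ)* is the class of p, so its order is ord_50(23), the smallest k >= 1 with 23^k = 1 mod 50.
n = 50 = 2 * 5^2, phi(50) = 20; the order divides phi(n).
Divisors of 20: 1, 2, 4, 5, 10, 20
Repeated squaring mod 50: 23^1 = 23, 23^2 = 29, 23^4 = 41, 23^8 = 31, 23^16 = 11
Test divisors in increasing order:
  k=1: 23^1 = 23 mod 50
  k=2: 23^2 = 29 mod 50
  k=4: 23^4 = 41 mod 50
  k=5: 23^5 = 41 * 23 = 43 mod 50
  k=10: 23^10 = 31 * 29 = 49 mod 50
  k=20: 23^20 = 11 * 41 = 1 mod 50  <- first divisor giving 1
Order = 20

20


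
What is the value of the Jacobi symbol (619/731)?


Compute (619/731) via quadratic reciprocity:
  reciprocity: (619/731) -> -(731/619)
  reduce: (112/619)
  pull out 2: (2/619) = -1  (since 619 mod 8 = 3)
  pull out 2: (2/619) = -1  (since 619 mod 8 = 3)
  pull out 2: (2/619) = -1  (since 619 mod 8 = 3)
  pull out 2: (2/619) = -1  (since 619 mod 8 = 3)
  reciprocity: (7/619) -> -(619/7)
  reduce: (3/7)
  reciprocity: (3/7) -> -(7/3)
  reduce: (1/3)
  (1/3) = 1
Product of signs = -1

-1


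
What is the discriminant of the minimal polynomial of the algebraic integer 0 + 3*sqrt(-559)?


The element 0 + 3*sqrt(-559) has minimal polynomial:
x^2 + 0*x + 5031
Discriminant = (0)^2 - 4*(5031)
= 0 - 20124
= -20124

-20124


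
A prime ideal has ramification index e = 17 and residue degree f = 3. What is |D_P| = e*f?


|D_P| = e * f
= 17 * 3
= 51

51


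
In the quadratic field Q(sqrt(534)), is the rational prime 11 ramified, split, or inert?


K = Q(sqrt(534)). Since d mod 4 = 2, disc(K) = 2136.
Check p | disc: 2136 mod 11 = 2.
p does not divide disc. Compute Legendre symbol (d/p):
6^((11-1)/2) mod 11 = -1
(d/p) = -1, so p is inert: (p) stays prime with e=1, f=2, g=1.
Therefore p is inert.

inert


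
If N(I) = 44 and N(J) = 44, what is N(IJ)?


N(IJ) = N(I) * N(J)
= 44 * 44
= 1936

1936


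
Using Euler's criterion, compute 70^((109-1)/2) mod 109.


p = 109 is prime and the exponent is (p-1)/2 = 54, so by Euler's criterion 70^54 = (70/109) = +1 or -1 mod 109.
Compute by square-and-multiply:
  54 = 32 + 16 + 4 + 2 (binary 110110)
  Repeated squaring mod 109: 70^1 = 70, 70^2 = 104, 70^4 = 25, 70^8 = 80, 70^16 = 78, 70^32 = 89
  70^54 = 70^32 * 70^16 * 70^4 * 70^2 = 89 * 78 * 25 * 104 mod 109
    89 * 78 = 6942 = 75 mod 109
    75 * 25 = 1875 = 22 mod 109
    22 * 104 = 2288 = 108 mod 109
  70^54 = 108 mod 109
Result 108 = p - 1 = -1 mod 109: 70 is a quadratic non-residue mod 109. As a residue in [0, p-1] the value is 108.
70^54 mod 109 = 108

108


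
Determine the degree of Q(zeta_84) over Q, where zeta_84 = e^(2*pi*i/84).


The degree equals Euler's totient phi(84).
84 = 2^2 * 3 * 7
phi(84) = 24

24


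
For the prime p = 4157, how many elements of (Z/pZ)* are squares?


For prime p, the number of non-zero quadratic residues is (p-1)/2.
= (4157-1)/2
= 2078

2078


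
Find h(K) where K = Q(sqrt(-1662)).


K = Q(sqrt(-1662)). d mod 4 = 2, so D = disc(K) = 4d = -6648
h(K) equals the number of primitive reduced positive-definite forms (a, b, c) = a*x^2 + b*x*y + c*y^2 with b^2 - 4ac = D,
where reduced means |b| <= a <= c, with b >= 0 whenever |b| = a or a = c, and primitive means gcd(a, b, c) = 1.
Reduced forces 3a^2 <= |D| = 6648, so 1 <= a <= 47; b must have the parity of D, and c = (b^2 - D)/(4a) must be an integer >= a.
Enumerate a = 1..47, b in [-a, a]:
  a=1: (1, 0, 1662)  [1]
  a=2: (2, 0, 831)  [1]
  a=3: (3, 0, 554)  [1]
  a=4..5: none
  a=6: (6, 0, 277)  [1]
  a=7: (7, -4, 238), (7, 4, 238)  [2]
  a=8..13: none
  a=14: (14, -4, 119), (14, 4, 119)  [2]
  a=15..16: none
  a=17: (17, -4, 98), (17, 4, 98)  [2]
  a=18..20: none
  a=21: (21, -18, 83), (21, 18, 83)  [2]
  a=22..28: none
  a=29: (29, -14, 59), (29, 14, 59)  [2]
  a=30..33: none
  a=34: (34, -4, 49), (34, 4, 49)  [2]
  a=35..36: none
  a=37: (37, -30, 51), (37, 30, 51)  [2]
  a=38..41: none
  a=42: (42, -24, 43), (42, 24, 43)  [2]
  a=43..47: none
Total reduced forms: 1 + 1 + 1 + 1 + 2 + 2 + 2 + 2 + 2 + 2 + 2 + 2 = 20
h = 20

20


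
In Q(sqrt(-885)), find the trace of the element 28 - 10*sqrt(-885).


Tr(a + b*sqrt(d)) = (a + b*sqrt(d)) + (a - b*sqrt(d)) = 2a
= 2 * (28)
= 56

56


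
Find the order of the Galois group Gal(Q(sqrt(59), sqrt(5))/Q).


The 2 square roots of distinct primes are multiplicatively independent over Q,
so [K:Q] = 2^2 and Gal(K/Q) is isomorphic to (Z/2Z)^2.
|Gal| = 2^2 = 4

4


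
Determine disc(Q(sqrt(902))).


For K = Q(sqrt(d)) with d squarefree: disc(K) = d if d = 1 mod 4, and disc(K) = 4d if d = 2 or 3 mod 4.
Here d = 902, and d mod 4 = 2.
d = 2 mod 4, not 1 (O_K = Z[sqrt(d)]), so disc(K) = 4d = 4 * (902) = 3608

3608


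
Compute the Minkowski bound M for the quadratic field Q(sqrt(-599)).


d = -599, d mod 4 = 1, so disc(K) = d = -599; |disc(K)| = 599
Imaginary quadratic field, so n = 2, s = r2 = 1, r1 = 0
M = (n!/n^n) * (4/pi)^s * sqrt(|disc(K)|) = (2!/2^2) * (4/pi)^1 * sqrt(599)
= 0.5 * 1.273240 * 24.474477
= 15.5809

15.5809


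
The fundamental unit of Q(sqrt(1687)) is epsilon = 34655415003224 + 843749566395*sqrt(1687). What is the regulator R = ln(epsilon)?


epsilon = 34655415003224 + 843749566395*sqrt(1687)
= 6.9311e+13
R = ln(6.9311e+13)
= 31.8696

31.8696


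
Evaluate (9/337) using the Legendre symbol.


p = 337 is prime, so compute (9/337) with the reciprocity algorithm (Jacobi-symbol steps: pull out 2s via (2/n), flip via reciprocity, reduce):
  reciprocity: (9/337) -> +(337/9)
  reduce: (4/9)
  pull out 2: (2/9) = +1  (since 9 mod 8 = 1)
  pull out 2: (2/9) = +1  (since 9 mod 8 = 1)
  (1/9) = 1
Product of signs = 1
(9/337) = 1

1


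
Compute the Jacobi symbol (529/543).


Compute (529/543) via quadratic reciprocity:
  reciprocity: (529/543) -> +(543/529)
  reduce: (14/529)
  pull out 2: (2/529) = +1  (since 529 mod 8 = 1)
  reciprocity: (7/529) -> +(529/7)
  reduce: (4/7)
  pull out 2: (2/7) = +1  (since 7 mod 8 = 7)
  pull out 2: (2/7) = +1  (since 7 mod 8 = 7)
  (1/7) = 1
Product of signs = 1

1


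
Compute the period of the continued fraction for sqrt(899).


Run the CF algorithm for sqrt(899).
a_0 = floor(sqrt(899)) = 29; set m_0=0, q_0=1.
Recurrence: m' = q*a - m,  q' = (d - m'^2)/q,  a' = floor((a_0 + m')/q').
  step 1: m=29, q=58, a=1
  step 2: m=29, q=1, a=58
a_2 = 2*a_0 = 58, so the period closes here.
sqrt(899) = [29; 1, 58]
Period length = 2

2


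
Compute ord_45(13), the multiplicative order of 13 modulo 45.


We want ord_45(13), the smallest k >= 1 with 13^k = 1 mod 45.
n = 45 = 3^2 * 5, phi(45) = 24; the order divides phi(n).
Divisors of 24: 1, 2, 3, 4, 6, 8, 12, 24
Repeated squaring mod 45: 13^1 = 13, 13^2 = 34, 13^4 = 31, 13^8 = 16, 13^16 = 31
Test divisors in increasing order:
  k=1: 13^1 = 13 mod 45
  k=2: 13^2 = 34 mod 45
  k=3: 13^3 = 34 * 13 = 37 mod 45
  k=4: 13^4 = 31 mod 45
  k=6: 13^6 = 31 * 34 = 19 mod 45
  k=8: 13^8 = 16 mod 45
  k=12: 13^12 = 16 * 31 = 1 mod 45  <- first divisor giving 1
Order = 12

12


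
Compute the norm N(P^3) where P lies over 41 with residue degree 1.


N(P^a) = p^(a*f)
= 41^(3*1)
= 41^3
= 68921

68921


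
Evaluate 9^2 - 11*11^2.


x^2 - d*y^2
= 9^2 - 11*11^2
= 81 - 1331
= -1250

-1250


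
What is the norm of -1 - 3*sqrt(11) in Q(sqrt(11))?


N(a + b*sqrt(d)) = a^2 - d*b^2
= (-1)^2 - (11)*(-3)^2
= 1 - 99
= -98

-98


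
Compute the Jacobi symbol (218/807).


Compute (218/807) via quadratic reciprocity:
  pull out 2: (2/807) = +1  (since 807 mod 8 = 7)
  reciprocity: (109/807) -> +(807/109)
  reduce: (44/109)
  pull out 2: (2/109) = -1  (since 109 mod 8 = 5)
  pull out 2: (2/109) = -1  (since 109 mod 8 = 5)
  reciprocity: (11/109) -> +(109/11)
  reduce: (10/11)
  pull out 2: (2/11) = -1  (since 11 mod 8 = 3)
  reciprocity: (5/11) -> +(11/5)
  reduce: (1/5)
  (1/5) = 1
Product of signs = -1

-1


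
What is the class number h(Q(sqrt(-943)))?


K = Q(sqrt(-943)). d mod 4 = 1, so D = disc(K) = d = -943
h(K) equals the number of primitive reduced positive-definite forms (a, b, c) = a*x^2 + b*x*y + c*y^2 with b^2 - 4ac = D,
where reduced means |b| <= a <= c, with b >= 0 whenever |b| = a or a = c, and primitive means gcd(a, b, c) = 1.
Reduced forces 3a^2 <= |D| = 943, so 1 <= a <= 17; b must have the parity of D, and c = (b^2 - D)/(4a) must be an integer >= a.
Enumerate a = 1..17, b in [-a, a]:
  a=1: (1, 1, 236)  [1]
  a=2: (2, -1, 118), (2, 1, 118)  [2]
  a=3: none
  a=4: (4, -1, 59), (4, 1, 59)  [2]
  a=5..6: none
  a=7: (7, -3, 34), (7, 3, 34)  [2]
  a=8: (8, -7, 31), (8, 7, 31)  [2]
  a=9..10: none
  a=11: (11, -5, 22), (11, 5, 22)  [2]
  a=12..13: none
  a=14: (14, -11, 19), (14, -3, 17), (14, 3, 17), (14, 11, 19)  [4]
  a=15: none
  a=16: (16, 9, 16)  [1]
  a=17: none
Total reduced forms: 1 + 2 + 2 + 2 + 2 + 2 + 4 + 1 = 16
h = 16

16


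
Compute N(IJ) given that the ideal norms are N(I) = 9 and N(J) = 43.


N(IJ) = N(I) * N(J)
= 9 * 43
= 387

387


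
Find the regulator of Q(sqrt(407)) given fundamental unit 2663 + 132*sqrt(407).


epsilon = 2663 + 132*sqrt(407)
= 5325.9998
R = ln(5325.9998)
= 8.5804

8.5804


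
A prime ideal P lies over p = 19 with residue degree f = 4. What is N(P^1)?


N(P^a) = p^(a*f)
= 19^(1*4)
= 19^4
= 130321

130321


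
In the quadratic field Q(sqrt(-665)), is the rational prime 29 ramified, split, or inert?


K = Q(sqrt(-665)). Since d mod 4 = 3, disc(K) = -2660.
Check p | disc: -2660 mod 29 = 8.
p does not divide disc. Compute Legendre symbol (d/p):
2^((29-1)/2) mod 29 = -1
(d/p) = -1, so p is inert: (p) stays prime with e=1, f=2, g=1.
Therefore p is inert.

inert


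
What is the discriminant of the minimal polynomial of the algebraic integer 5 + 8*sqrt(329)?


The element 5 + 8*sqrt(329) has minimal polynomial:
x^2 - 10*x - 21031
Discriminant = (-10)^2 - 4*(-21031)
= 100 + 84124
= 84224

84224


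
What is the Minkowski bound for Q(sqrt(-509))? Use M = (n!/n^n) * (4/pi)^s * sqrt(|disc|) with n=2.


d = -509, d mod 4 = 3, so disc(K) = 4d = -2036; |disc(K)| = 2036
Imaginary quadratic field, so n = 2, s = r2 = 1, r1 = 0
M = (n!/n^n) * (4/pi)^s * sqrt(|disc(K)|) = (2!/2^2) * (4/pi)^1 * sqrt(2036)
= 0.5 * 1.273240 * 45.122057
= 28.7256

28.7256


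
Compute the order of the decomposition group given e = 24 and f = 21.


|D_P| = e * f
= 24 * 21
= 504

504


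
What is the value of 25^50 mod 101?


p = 101 is prime and the exponent is (p-1)/2 = 50, so by Euler's criterion 25^50 = (25/101) = +1 or -1 mod 101.
Compute by square-and-multiply:
  50 = 32 + 16 + 2 (binary 110010)
  Repeated squaring mod 101: 25^1 = 25, 25^2 = 19, 25^4 = 58, 25^8 = 31, 25^16 = 52, 25^32 = 78
  25^50 = 25^32 * 25^16 * 25^2 = 78 * 52 * 19 mod 101
    78 * 52 = 4056 = 16 mod 101
    16 * 19 = 304 = 1 mod 101
  25^50 = 1 mod 101
Result 1: 25 is a quadratic residue mod 101.
25^50 mod 101 = 1

1


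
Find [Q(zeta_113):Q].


The degree equals Euler's totient phi(113).
113 = 113
phi(113) = 112

112


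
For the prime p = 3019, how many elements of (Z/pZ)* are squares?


For prime p, the number of non-zero quadratic residues is (p-1)/2.
= (3019-1)/2
= 1509

1509


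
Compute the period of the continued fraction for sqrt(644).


Run the CF algorithm for sqrt(644).
a_0 = floor(sqrt(644)) = 25; set m_0=0, q_0=1.
Recurrence: m' = q*a - m,  q' = (d - m'^2)/q,  a' = floor((a_0 + m')/q').
  step 1: m=25, q=19, a=2
  step 2: m=13, q=25, a=1
  step 3: m=12, q=20, a=1
  step 4: m=8, q=29, a=1
  step 5: m=21, q=7, a=6
  step 6: m=21, q=29, a=1
  step 7: m=8, q=20, a=1
  step 8: m=12, q=25, a=1
  step 9: m=13, q=19, a=2
  step 10: m=25, q=1, a=50
a_10 = 2*a_0 = 50, so the period closes here.
sqrt(644) = [25; 2, 1, 1, 1, 6, 1, 1, 1, 2, 50]
Period length = 10

10


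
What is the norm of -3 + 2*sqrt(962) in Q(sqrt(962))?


N(a + b*sqrt(d)) = a^2 - d*b^2
= (-3)^2 - (962)*(2)^2
= 9 - 3848
= -3839

-3839


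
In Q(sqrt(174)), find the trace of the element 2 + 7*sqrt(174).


Tr(a + b*sqrt(d)) = (a + b*sqrt(d)) + (a - b*sqrt(d)) = 2a
= 2 * (2)
= 4

4


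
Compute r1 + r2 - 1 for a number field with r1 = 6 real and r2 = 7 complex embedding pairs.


By Dirichlet's unit theorem:
rank = r1 + r2 - 1
= 6 + 7 - 1
= 12

12


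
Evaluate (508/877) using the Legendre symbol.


p = 877 is prime, so compute (508/877) with the reciprocity algorithm (Jacobi-symbol steps: pull out 2s via (2/n), flip via reciprocity, reduce):
  pull out 2: (2/877) = -1  (since 877 mod 8 = 5)
  pull out 2: (2/877) = -1  (since 877 mod 8 = 5)
  reciprocity: (127/877) -> +(877/127)
  reduce: (115/127)
  reciprocity: (115/127) -> -(127/115)
  reduce: (12/115)
  pull out 2: (2/115) = -1  (since 115 mod 8 = 3)
  pull out 2: (2/115) = -1  (since 115 mod 8 = 3)
  reciprocity: (3/115) -> -(115/3)
  reduce: (1/3)
  (1/3) = 1
Product of signs = 1
(508/877) = 1

1


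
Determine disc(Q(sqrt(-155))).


For K = Q(sqrt(d)) with d squarefree: disc(K) = d if d = 1 mod 4, and disc(K) = 4d if d = 2 or 3 mod 4.
Here d = -155, and d mod 4 = 1.
d = 1 mod 4 (O_K = Z[(1+sqrt(d))/2]), so disc(K) = d = -155

-155


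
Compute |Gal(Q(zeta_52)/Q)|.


|Gal(Q(zeta_52)/Q)| = phi(52)
= 24

24


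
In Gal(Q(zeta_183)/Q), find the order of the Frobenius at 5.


The Frobenius at p in Gal(Q(zeta_n)/Q) = (Z/nZ)* is the class of p, so its order is ord_183(5), the smallest k >= 1 with 5^k = 1 mod 183.
n = 183 = 3 * 61, phi(183) = 120; the order divides phi(n).
Divisors of 120: 1, 2, 3, 4, 5, 6, 8, 10, 12, 15, 20, 24, 30, 40, 60, 120
Repeated squaring mod 183: 5^1 = 5, 5^2 = 25, 5^4 = 76, 5^8 = 103, 5^16 = 178, 5^32 = 25, 5^64 = 76
Test divisors in increasing order:
  k=1: 5^1 = 5 mod 183
  k=2: 5^2 = 25 mod 183
  k=3: 5^3 = 25 * 5 = 125 mod 183
  k=4: 5^4 = 76 mod 183
  k=5: 5^5 = 76 * 5 = 14 mod 183
  k=6: 5^6 = 76 * 25 = 70 mod 183
  k=8: 5^8 = 103 mod 183
  k=10: 5^10 = 103 * 25 = 13 mod 183
  k=12: 5^12 = 103 * 76 = 142 mod 183
  k=15: 5^15 = 103 * 76 * 25 * 5 = 182 mod 183
  k=20: 5^20 = 178 * 76 = 169 mod 183
  k=24: 5^24 = 178 * 103 = 34 mod 183
  k=30: 5^30 = 178 * 103 * 76 * 25 = 1 mod 183  <- first divisor giving 1
Order = 30

30
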